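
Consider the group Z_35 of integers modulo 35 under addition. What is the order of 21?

In Z_35, the order of an element a is n/gcd(a, n).
gcd(21, 35) = 7, so |⟨21⟩| = 35/7 = 5.

5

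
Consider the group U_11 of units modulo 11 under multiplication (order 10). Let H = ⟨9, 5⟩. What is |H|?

5

|⟨9⟩| = 5 and |⟨5⟩| = 5, so |H| is a multiple of lcm(5, 5) = 5 and divides |G| = 10.
Closing under the operation: H = {1, 3, 4, 5, 9}, so |H| = 5.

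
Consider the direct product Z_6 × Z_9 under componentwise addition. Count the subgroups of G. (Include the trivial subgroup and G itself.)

|G| = 54, so by Lagrange every subgroup order divides 54. Divisors: 1, 2, 3, 6, 9, 18, 27, 54.
Subgroups by order — order 1: 1; order 2: 1; order 3: 4; order 6: 4; order 9: 4; order 18: 4; order 27: 1; order 54: 1.
Total: 1 + 1 + 4 + 4 + 4 + 4 + 1 + 1 = 20.

20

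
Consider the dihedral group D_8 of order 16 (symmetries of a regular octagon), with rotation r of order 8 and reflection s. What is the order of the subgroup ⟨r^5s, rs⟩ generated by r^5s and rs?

4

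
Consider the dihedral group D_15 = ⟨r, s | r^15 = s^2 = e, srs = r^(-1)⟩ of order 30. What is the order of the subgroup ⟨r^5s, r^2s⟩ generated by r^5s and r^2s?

10

|⟨r^5s⟩| = 2 and |⟨r^2s⟩| = 2, so |H| is a multiple of lcm(2, 2) = 2 and divides |G| = 30.
Closing under the operation: H = {e, r^3, r^6, r^9, r^12, r^2s, r^5s, r^8s, r^11s, r^14s}, so |H| = 10.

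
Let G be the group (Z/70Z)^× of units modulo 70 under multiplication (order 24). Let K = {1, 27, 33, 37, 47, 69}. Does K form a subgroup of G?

33 ∈ K but its inverse 17 ∉ K, so K is not a subgroup.

No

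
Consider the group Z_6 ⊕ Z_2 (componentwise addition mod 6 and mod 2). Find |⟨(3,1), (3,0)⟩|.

4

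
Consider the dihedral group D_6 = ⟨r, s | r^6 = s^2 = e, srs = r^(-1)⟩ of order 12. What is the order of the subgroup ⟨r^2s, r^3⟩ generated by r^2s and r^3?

|⟨r^2s⟩| = 2 and |⟨r^3⟩| = 2, so |H| is a multiple of lcm(2, 2) = 2 and divides |G| = 12.
Closing under the operation: H = {e, r^3, r^2s, r^5s}, so |H| = 4.

4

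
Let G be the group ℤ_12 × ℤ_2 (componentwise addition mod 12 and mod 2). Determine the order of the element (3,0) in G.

4

The order of (3,0) in Z_12 × Z_2 is lcm(ord(3) in Z_12, ord(0) in Z_2).
ord(3) = 4 and ord(0) = 1, so |⟨(3,0)⟩| = lcm(4, 1) = 4.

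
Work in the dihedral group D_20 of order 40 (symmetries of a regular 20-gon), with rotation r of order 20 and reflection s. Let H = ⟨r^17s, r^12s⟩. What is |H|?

|⟨r^17s⟩| = 2 and |⟨r^12s⟩| = 2, so |H| is a multiple of lcm(2, 2) = 2 and divides |G| = 40.
Closing under the operation: H = {e, r^5, r^10, r^15, r^2s, r^7s, r^12s, r^17s}, so |H| = 8.

8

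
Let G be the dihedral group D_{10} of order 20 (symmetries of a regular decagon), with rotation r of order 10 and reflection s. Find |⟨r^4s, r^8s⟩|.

10

|⟨r^4s⟩| = 2 and |⟨r^8s⟩| = 2, so |H| is a multiple of lcm(2, 2) = 2 and divides |G| = 20.
Closing under the operation: H = {e, r^2, r^4, r^6, r^8, s, r^2s, r^4s, r^6s, r^8s}, so |H| = 10.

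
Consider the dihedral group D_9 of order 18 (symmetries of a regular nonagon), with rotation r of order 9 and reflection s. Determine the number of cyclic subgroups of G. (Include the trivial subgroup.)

12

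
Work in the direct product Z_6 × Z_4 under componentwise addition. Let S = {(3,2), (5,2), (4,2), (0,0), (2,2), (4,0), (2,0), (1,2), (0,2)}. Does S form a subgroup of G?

No

|S| = 9 does not divide |G| = 24, so by Lagrange S is not a subgroup.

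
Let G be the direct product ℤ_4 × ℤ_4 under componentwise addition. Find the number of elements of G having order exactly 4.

12

An element (a,b) has order lcm(ord(a), ord(b)); count pairs with lcm equal to 4.
Enumerating gives 12 such elements.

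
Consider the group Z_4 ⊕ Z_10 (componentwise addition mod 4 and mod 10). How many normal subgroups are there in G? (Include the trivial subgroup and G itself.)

16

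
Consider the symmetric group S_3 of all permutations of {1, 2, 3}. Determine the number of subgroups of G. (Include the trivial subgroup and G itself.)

6

|G| = 6, so by Lagrange every subgroup order divides 6. Divisors: 1, 2, 3, 6.
Subgroups by order — order 1: 1; order 2: 3; order 3: 1; order 6: 1.
Total: 1 + 3 + 1 + 1 = 6.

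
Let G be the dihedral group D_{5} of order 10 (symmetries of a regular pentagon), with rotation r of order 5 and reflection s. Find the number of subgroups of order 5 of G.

1

|G| = 10 and 5 | 10, so subgroups of order 5 are possible by Lagrange.
The subgroups of order 5 are: {e, r, r^2, r^3, r^4}.
So G has 1 subgroup of order 5.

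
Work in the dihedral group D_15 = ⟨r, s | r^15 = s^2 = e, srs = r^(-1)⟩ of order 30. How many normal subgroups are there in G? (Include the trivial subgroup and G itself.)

5

G has 28 subgroups. Checking conjugation-invariance by order — order 1: 1/1 normal; order 2: 0/15 normal; order 3: 1/1 normal; order 5: 1/1 normal; order 6: 0/5 normal; order 10: 0/3 normal; order 15: 1/1 normal; order 30: 1/1 normal.
Total normal subgroups: 5.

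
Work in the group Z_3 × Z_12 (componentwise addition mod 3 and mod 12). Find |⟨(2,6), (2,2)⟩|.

|⟨(2,6)⟩| = 6 and |⟨(2,2)⟩| = 6, so |H| is a multiple of lcm(6, 6) = 6 and divides |G| = 36.
Closing under the operation: H = {(0,0), (0,2), (0,4), (0,6), (0,8), (0,10), (1,0), (1,2), (1,4), (1,6), (1,8), (1,10), (2,0), (2,2), (2,4), (2,6), (2,8), (2,10)}, so |H| = 18.

18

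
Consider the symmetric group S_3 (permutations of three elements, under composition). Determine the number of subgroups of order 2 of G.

|G| = 6 and 2 | 6, so subgroups of order 2 are possible by Lagrange.
The subgroups of order 2 are: {e, (1 2)}; {e, (1 3)}; {e, (2 3)}.
So G has 3 subgroups of order 2.

3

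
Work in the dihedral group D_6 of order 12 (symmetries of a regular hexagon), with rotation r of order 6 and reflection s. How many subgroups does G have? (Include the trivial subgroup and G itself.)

|G| = 12, so by Lagrange every subgroup order divides 12. Divisors: 1, 2, 3, 4, 6, 12.
Subgroups by order — order 1: 1; order 2: 7; order 3: 1; order 4: 3; order 6: 3; order 12: 1.
Total: 1 + 7 + 1 + 3 + 3 + 1 = 16.

16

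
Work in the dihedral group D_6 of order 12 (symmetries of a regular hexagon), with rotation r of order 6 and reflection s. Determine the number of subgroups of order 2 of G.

7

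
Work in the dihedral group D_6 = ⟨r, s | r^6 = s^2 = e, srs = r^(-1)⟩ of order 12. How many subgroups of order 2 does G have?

|G| = 12 and 2 | 12, so subgroups of order 2 are possible by Lagrange.
The subgroups of order 2 are: {e, r^2s}; {e, r^3}; {e, r^3s}; {e, r^4s}; … (7 in all).
So G has 7 subgroups of order 2.

7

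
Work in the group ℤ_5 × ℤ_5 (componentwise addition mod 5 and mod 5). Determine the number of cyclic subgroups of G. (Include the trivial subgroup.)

A cyclic subgroup of order d is generated by each of its φ(d) elements of order d, so the cyclic subgroups of order d number (#elements of order d)/φ(d).
Cyclic subgroups by order — order 1: 1; order 5: 6.
Total: 7.

7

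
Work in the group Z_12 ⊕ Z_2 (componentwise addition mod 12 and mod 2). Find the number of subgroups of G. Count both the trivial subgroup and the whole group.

16

|G| = 24, so by Lagrange every subgroup order divides 24. Divisors: 1, 2, 3, 4, 6, 8, 12, 24.
Subgroups by order — order 1: 1; order 2: 3; order 3: 1; order 4: 3; order 6: 3; order 8: 1; order 12: 3; order 24: 1.
Total: 1 + 3 + 1 + 3 + 3 + 1 + 3 + 1 = 16.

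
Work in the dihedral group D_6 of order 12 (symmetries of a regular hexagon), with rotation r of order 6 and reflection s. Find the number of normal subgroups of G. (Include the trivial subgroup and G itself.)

7

G has 16 subgroups. Checking conjugation-invariance by order — order 1: 1/1 normal; order 2: 1/7 normal; order 3: 1/1 normal; order 4: 0/3 normal; order 6: 3/3 normal; order 12: 1/1 normal.
Total normal subgroups: 7.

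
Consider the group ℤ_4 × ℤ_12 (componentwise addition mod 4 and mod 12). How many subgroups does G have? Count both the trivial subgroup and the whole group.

30

|G| = 48, so by Lagrange every subgroup order divides 48. Divisors: 1, 2, 3, 4, 6, 8, 12, 16, 24, 48.
Subgroups by order — order 1: 1; order 2: 3; order 3: 1; order 4: 7; order 6: 3; order 8: 3; order 12: 7; order 16: 1; order 24: 3; order 48: 1.
Total: 1 + 3 + 1 + 7 + 3 + 3 + 7 + 1 + 3 + 1 = 30.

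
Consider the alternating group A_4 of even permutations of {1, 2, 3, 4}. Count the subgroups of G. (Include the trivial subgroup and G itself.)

10

|G| = 12, so by Lagrange every subgroup order divides 12. Divisors: 1, 2, 3, 4, 6, 12.
Subgroups by order — order 1: 1; order 2: 3; order 3: 4; order 4: 1; order 6: 0; order 12: 1.
Total: 1 + 3 + 4 + 1 + 0 + 1 = 10.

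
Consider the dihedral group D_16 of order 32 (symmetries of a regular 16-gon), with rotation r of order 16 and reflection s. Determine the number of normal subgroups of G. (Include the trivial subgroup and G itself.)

G has 36 subgroups. Checking conjugation-invariance by order — order 1: 1/1 normal; order 2: 1/17 normal; order 4: 1/9 normal; order 8: 1/5 normal; order 16: 3/3 normal; order 32: 1/1 normal.
Total normal subgroups: 8.

8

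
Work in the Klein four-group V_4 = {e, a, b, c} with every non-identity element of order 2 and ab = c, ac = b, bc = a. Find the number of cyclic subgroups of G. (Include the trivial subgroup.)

4

A cyclic subgroup of order d is generated by each of its φ(d) elements of order d, so the cyclic subgroups of order d number (#elements of order d)/φ(d).
Cyclic subgroups by order — order 1: 1; order 2: 3.
Total: 4.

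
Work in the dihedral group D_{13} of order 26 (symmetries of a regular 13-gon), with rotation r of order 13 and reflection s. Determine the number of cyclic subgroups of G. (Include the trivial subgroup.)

A cyclic subgroup of order d is generated by each of its φ(d) elements of order d, so the cyclic subgroups of order d number (#elements of order d)/φ(d).
Cyclic subgroups by order — order 1: 1; order 2: 13; order 13: 1.
Total: 15.

15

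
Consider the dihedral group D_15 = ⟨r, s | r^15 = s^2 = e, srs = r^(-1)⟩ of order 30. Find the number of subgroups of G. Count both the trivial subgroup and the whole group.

|G| = 30, so by Lagrange every subgroup order divides 30. Divisors: 1, 2, 3, 5, 6, 10, 15, 30.
Subgroups by order — order 1: 1; order 2: 15; order 3: 1; order 5: 1; order 6: 5; order 10: 3; order 15: 1; order 30: 1.
Total: 1 + 15 + 1 + 1 + 5 + 3 + 1 + 1 = 28.

28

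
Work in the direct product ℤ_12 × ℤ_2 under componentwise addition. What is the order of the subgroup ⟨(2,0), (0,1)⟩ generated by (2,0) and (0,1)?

12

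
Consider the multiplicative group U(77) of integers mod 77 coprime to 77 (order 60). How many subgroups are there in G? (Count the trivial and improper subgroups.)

|G| = 60, so by Lagrange every subgroup order divides 60. Divisors: 1, 2, 3, 4, 5, 6, 10, 12, 15, 20, 30, 60.
Subgroups by order — order 1: 1; order 2: 3; order 3: 1; order 4: 1; order 5: 1; order 6: 3; order 10: 3; order 12: 1; order 15: 1; order 20: 1; order 30: 3; order 60: 1.
Total: 1 + 3 + 1 + 1 + 1 + 3 + 3 + 1 + 1 + 1 + 3 + 1 = 20.

20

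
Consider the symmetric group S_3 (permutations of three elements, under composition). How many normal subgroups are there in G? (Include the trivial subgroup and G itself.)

3

G has 6 subgroups. Checking conjugation-invariance by order — order 1: 1/1 normal; order 2: 0/3 normal; order 3: 1/1 normal; order 6: 1/1 normal.
Total normal subgroups: 3.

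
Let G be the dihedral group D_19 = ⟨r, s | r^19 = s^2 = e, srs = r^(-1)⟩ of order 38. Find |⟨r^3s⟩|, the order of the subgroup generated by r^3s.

2

Computing powers of r^3s: the smallest k with (r^3s)^k = e is k = 2.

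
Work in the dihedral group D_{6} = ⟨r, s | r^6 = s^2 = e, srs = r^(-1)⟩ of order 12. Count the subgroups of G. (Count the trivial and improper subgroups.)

16

|G| = 12, so by Lagrange every subgroup order divides 12. Divisors: 1, 2, 3, 4, 6, 12.
Subgroups by order — order 1: 1; order 2: 7; order 3: 1; order 4: 3; order 6: 3; order 12: 1.
Total: 1 + 7 + 1 + 3 + 3 + 1 = 16.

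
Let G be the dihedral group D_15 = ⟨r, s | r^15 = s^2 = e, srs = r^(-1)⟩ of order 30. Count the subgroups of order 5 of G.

1

|G| = 30 and 5 | 30, so subgroups of order 5 are possible by Lagrange.
The subgroups of order 5 are: {e, r^3, r^6, r^9, r^12}.
So G has 1 subgroup of order 5.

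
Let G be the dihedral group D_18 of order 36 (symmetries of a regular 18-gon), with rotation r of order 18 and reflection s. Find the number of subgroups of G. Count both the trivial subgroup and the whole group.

45

|G| = 36, so by Lagrange every subgroup order divides 36. Divisors: 1, 2, 3, 4, 6, 9, 12, 18, 36.
Subgroups by order — order 1: 1; order 2: 19; order 3: 1; order 4: 9; order 6: 7; order 9: 1; order 12: 3; order 18: 3; order 36: 1.
Total: 1 + 19 + 1 + 9 + 7 + 1 + 3 + 3 + 1 = 45.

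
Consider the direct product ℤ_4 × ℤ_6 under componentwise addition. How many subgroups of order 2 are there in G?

|G| = 24 and 2 | 24, so subgroups of order 2 are possible by Lagrange.
The subgroups of order 2 are: {(0,0), (0,3)}; {(0,0), (2,0)}; {(0,0), (2,3)}.
So G has 3 subgroups of order 2.

3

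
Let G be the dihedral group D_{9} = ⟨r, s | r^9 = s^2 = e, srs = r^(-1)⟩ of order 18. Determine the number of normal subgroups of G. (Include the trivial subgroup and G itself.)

G has 16 subgroups. Checking conjugation-invariance by order — order 1: 1/1 normal; order 2: 0/9 normal; order 3: 1/1 normal; order 6: 0/3 normal; order 9: 1/1 normal; order 18: 1/1 normal.
Total normal subgroups: 4.

4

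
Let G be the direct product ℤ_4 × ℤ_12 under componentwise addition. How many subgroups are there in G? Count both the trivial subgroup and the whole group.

30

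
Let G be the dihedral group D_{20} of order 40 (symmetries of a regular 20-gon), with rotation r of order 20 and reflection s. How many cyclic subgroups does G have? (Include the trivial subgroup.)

A cyclic subgroup of order d is generated by each of its φ(d) elements of order d, so the cyclic subgroups of order d number (#elements of order d)/φ(d).
Cyclic subgroups by order — order 1: 1; order 2: 21; order 4: 1; order 5: 1; order 10: 1; order 20: 1.
Total: 26.

26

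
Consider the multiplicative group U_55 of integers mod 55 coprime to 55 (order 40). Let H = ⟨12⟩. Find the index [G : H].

10

|⟨12⟩| = 4 and |G| = 40.
By Lagrange, [G : H] = |G|/|H| = 40/4 = 10.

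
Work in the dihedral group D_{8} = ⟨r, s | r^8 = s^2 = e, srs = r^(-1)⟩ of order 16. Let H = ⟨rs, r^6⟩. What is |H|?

|⟨rs⟩| = 2 and |⟨r^6⟩| = 4, so |H| is a multiple of lcm(2, 4) = 4 and divides |G| = 16.
Closing under the operation: H = {e, r^2, r^4, r^6, rs, r^3s, r^5s, r^7s}, so |H| = 8.

8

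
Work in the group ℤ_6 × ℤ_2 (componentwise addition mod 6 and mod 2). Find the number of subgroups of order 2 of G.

|G| = 12 and 2 | 12, so subgroups of order 2 are possible by Lagrange.
The subgroups of order 2 are: {(0,0), (0,1)}; {(0,0), (3,0)}; {(0,0), (3,1)}.
So G has 3 subgroups of order 2.

3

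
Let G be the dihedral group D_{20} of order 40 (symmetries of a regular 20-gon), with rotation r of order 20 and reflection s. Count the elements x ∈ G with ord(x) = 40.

No element of G has order 40 (even though 40 | 40).

0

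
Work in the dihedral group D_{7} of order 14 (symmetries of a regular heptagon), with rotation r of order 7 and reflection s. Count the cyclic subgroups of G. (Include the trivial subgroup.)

A cyclic subgroup of order d is generated by each of its φ(d) elements of order d, so the cyclic subgroups of order d number (#elements of order d)/φ(d).
Cyclic subgroups by order — order 1: 1; order 2: 7; order 7: 1.
Total: 9.

9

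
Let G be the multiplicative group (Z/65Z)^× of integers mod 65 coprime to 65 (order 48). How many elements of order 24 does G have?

0

No element of G has order 24 (even though 24 | 48).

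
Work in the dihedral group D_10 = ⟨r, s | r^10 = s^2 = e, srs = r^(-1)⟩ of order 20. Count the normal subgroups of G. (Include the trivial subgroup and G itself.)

G has 22 subgroups. Checking conjugation-invariance by order — order 1: 1/1 normal; order 2: 1/11 normal; order 4: 0/5 normal; order 5: 1/1 normal; order 10: 3/3 normal; order 20: 1/1 normal.
Total normal subgroups: 7.

7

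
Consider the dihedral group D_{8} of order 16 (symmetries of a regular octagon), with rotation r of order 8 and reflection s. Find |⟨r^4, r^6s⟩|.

4

|⟨r^4⟩| = 2 and |⟨r^6s⟩| = 2, so |H| is a multiple of lcm(2, 2) = 2 and divides |G| = 16.
Closing under the operation: H = {e, r^4, r^2s, r^6s}, so |H| = 4.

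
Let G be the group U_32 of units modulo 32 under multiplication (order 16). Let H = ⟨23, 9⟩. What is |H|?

8

|⟨23⟩| = 4 and |⟨9⟩| = 4, so |H| is a multiple of lcm(4, 4) = 4 and divides |G| = 16.
Closing under the operation: H = {1, 7, 9, 15, 17, 23, 25, 31}, so |H| = 8.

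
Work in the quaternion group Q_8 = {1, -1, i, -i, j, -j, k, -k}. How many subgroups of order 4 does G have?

|G| = 8 and 4 | 8, so subgroups of order 4 are possible by Lagrange.
The subgroups of order 4 are: {1, -1, i, -i}; {1, -1, j, -j}; {1, -1, k, -k}.
So G has 3 subgroups of order 4.

3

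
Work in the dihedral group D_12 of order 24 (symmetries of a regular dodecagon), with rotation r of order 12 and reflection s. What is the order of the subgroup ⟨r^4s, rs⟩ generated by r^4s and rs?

|⟨r^4s⟩| = 2 and |⟨rs⟩| = 2, so |H| is a multiple of lcm(2, 2) = 2 and divides |G| = 24.
Closing under the operation: H = {e, r^3, r^6, r^9, rs, r^4s, r^7s, r^10s}, so |H| = 8.

8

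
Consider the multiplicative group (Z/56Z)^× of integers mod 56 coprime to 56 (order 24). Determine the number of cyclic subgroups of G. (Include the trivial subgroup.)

16

Group the elements of G by the cyclic subgroup they generate; each cyclic subgroup of order d accounts for φ(d) elements.
Cyclic subgroups by order — order 1: 1; order 2: 7; order 3: 1; order 6: 7.
Total: 16.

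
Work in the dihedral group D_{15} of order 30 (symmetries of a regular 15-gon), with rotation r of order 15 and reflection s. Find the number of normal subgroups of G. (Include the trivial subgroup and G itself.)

5

G has 28 subgroups. Checking conjugation-invariance by order — order 1: 1/1 normal; order 2: 0/15 normal; order 3: 1/1 normal; order 5: 1/1 normal; order 6: 0/5 normal; order 10: 0/3 normal; order 15: 1/1 normal; order 30: 1/1 normal.
Total normal subgroups: 5.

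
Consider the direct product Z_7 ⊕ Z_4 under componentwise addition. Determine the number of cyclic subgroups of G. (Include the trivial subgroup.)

6

Each element a generates a cyclic subgroup ⟨a⟩; distinct elements may generate the same one (a cyclic group of order d has φ(d) generators).
Cyclic subgroups by order — order 1: 1; order 2: 1; order 4: 1; order 7: 1; order 14: 1; order 28: 1.
Total: 6.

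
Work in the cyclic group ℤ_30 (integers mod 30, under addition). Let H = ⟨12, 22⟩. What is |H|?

|⟨12⟩| = 5 and |⟨22⟩| = 15, so |H| is a multiple of lcm(5, 15) = 15 and divides |G| = 30.
Closing under the operation: H = {0, 2, 4, 6, 8, 10, 12, 14, 16, 18, 20, 22, 24, 26, 28}, so |H| = 15.

15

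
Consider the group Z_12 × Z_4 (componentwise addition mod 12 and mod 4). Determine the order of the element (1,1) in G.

12

The order of (1,1) in Z_12 × Z_4 is lcm(ord(1) in Z_12, ord(1) in Z_4).
ord(1) = 12 and ord(1) = 4, so |⟨(1,1)⟩| = lcm(12, 4) = 12.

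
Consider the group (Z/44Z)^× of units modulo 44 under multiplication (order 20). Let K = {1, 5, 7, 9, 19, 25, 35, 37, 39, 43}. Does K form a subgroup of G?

Yes

|K| = 10 divides |G| = 20, consistent with Lagrange.
K contains the identity, every element's inverse is in K, and K is closed under ·: it is a subgroup.
In fact K = ⟨35⟩.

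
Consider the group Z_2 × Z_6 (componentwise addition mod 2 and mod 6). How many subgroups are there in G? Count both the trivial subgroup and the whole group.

10

|G| = 12, so by Lagrange every subgroup order divides 12. Divisors: 1, 2, 3, 4, 6, 12.
Subgroups by order — order 1: 1; order 2: 3; order 3: 1; order 4: 1; order 6: 3; order 12: 1.
Total: 1 + 3 + 1 + 1 + 3 + 1 = 10.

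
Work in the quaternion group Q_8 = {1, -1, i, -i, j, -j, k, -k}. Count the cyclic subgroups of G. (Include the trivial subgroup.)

5

A cyclic subgroup of order d is generated by each of its φ(d) elements of order d, so the cyclic subgroups of order d number (#elements of order d)/φ(d).
Cyclic subgroups by order — order 1: 1; order 2: 1; order 4: 3.
Total: 5.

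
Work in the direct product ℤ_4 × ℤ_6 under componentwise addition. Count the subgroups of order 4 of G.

|G| = 24 and 4 | 24, so subgroups of order 4 are possible by Lagrange.
The subgroups of order 4 are: {(0,0), (0,3), (2,0), (2,3)}; {(0,0), (1,0), (2,0), (3,0)}; {(0,0), (1,3), (2,0), (3,3)}.
So G has 3 subgroups of order 4.

3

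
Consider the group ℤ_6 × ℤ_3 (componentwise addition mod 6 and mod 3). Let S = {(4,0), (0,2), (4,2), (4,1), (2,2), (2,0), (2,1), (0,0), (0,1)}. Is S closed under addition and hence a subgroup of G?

|S| = 9 divides |G| = 18, consistent with Lagrange.
S contains the identity, every element's inverse is in S, and S is closed under +: it is a subgroup.

Yes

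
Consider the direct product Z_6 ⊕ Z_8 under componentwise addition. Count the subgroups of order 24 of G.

3

|G| = 48 and 24 | 48, so subgroups of order 24 are possible by Lagrange.
The subgroups of order 24 are: {(0,0), (0,1), (0,2), (0,3), (0,4), (0,5), (0,6), (0,7), (2,0), (2,1), (2,2), (2,3), (2,4), (2,5), (2,6), (2,7), (4,0), (4,1), (4,2), (4,3), (4,4), (4,5), (4,6), (4,7)}; {(0,0), (0,2), (0,4), (0,6), (1,0), (1,2), (1,4), (1,6), (2,0), (2,2), (2,4), (2,6), (3,0), (3,2), (3,4), (3,6), (4,0), (4,2), (4,4), (4,6), (5,0), (5,2), (5,4), (5,6)}; {(0,0), (0,2), (0,4), (0,6), (1,1), (1,3), (1,5), (1,7), (2,0), (2,2), (2,4), (2,6), (3,1), (3,3), (3,5), (3,7), (4,0), (4,2), (4,4), (4,6), (5,1), (5,3), (5,5), (5,7)}.
So G has 3 subgroups of order 24.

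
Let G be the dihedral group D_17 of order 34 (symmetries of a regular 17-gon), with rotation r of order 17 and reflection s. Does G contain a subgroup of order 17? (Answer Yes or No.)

Yes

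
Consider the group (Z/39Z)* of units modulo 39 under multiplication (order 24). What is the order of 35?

Compute successive powers of 35 mod 39: 35, 16, 14, 22, 29, 1; 35^6 ≡ 1 (mod 39).
So |⟨35⟩| = 6.

6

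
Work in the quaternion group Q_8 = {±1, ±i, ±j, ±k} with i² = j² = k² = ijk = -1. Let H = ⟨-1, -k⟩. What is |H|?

|⟨-1⟩| = 2 and |⟨-k⟩| = 4, so |H| is a multiple of lcm(2, 4) = 4 and divides |G| = 8.
Closing under the operation: H = {1, -1, k, -k}, so |H| = 4.

4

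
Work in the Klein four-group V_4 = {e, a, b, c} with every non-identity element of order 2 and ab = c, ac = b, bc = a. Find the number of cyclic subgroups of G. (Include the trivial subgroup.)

Each element a generates a cyclic subgroup ⟨a⟩; distinct elements may generate the same one (a cyclic group of order d has φ(d) generators).
Cyclic subgroups by order — order 1: 1; order 2: 3.
Total: 4.

4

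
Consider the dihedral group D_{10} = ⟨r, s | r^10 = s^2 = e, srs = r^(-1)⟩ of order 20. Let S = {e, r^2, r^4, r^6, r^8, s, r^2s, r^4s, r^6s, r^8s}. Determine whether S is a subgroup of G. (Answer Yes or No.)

|S| = 10 divides |G| = 20, consistent with Lagrange.
S contains the identity, every element's inverse is in S, and S is closed under ·: it is a subgroup.

Yes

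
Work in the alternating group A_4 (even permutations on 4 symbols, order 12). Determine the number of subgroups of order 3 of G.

|G| = 12 and 3 | 12, so subgroups of order 3 are possible by Lagrange.
The subgroups of order 3 are: {e, (1 2 3), (1 3 2)}; {e, (1 2 4), (1 4 2)}; {e, (1 3 4), (1 4 3)}; {e, (2 3 4), (2 4 3)}.
So G has 4 subgroups of order 3.

4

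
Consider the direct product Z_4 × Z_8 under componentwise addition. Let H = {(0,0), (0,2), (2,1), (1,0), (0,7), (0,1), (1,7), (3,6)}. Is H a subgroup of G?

(1,7) ∈ H but its inverse (3,1) ∉ H, so H is not a subgroup.

No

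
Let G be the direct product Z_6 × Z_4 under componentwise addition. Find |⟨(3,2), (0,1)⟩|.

|⟨(3,2)⟩| = 2 and |⟨(0,1)⟩| = 4, so |H| is a multiple of lcm(2, 4) = 4 and divides |G| = 24.
Closing under the operation: H = {(0,0), (0,1), (0,2), (0,3), (3,0), (3,1), (3,2), (3,3)}, so |H| = 8.

8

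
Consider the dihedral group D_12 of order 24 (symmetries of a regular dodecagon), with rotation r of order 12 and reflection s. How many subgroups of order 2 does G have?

|G| = 24 and 2 | 24, so subgroups of order 2 are possible by Lagrange.
The subgroups of order 2 are: {e, r^10s}; {e, r^11s}; {e, r^2s}; {e, r^3s}; … (13 in all).
So G has 13 subgroups of order 2.

13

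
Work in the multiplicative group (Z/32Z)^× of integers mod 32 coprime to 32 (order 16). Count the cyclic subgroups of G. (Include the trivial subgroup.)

Group the elements of G by the cyclic subgroup they generate; each cyclic subgroup of order d accounts for φ(d) elements.
Cyclic subgroups by order — order 1: 1; order 2: 3; order 4: 2; order 8: 2.
Total: 8.

8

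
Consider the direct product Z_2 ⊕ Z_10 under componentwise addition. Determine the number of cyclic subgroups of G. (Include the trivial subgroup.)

8

Each element a generates a cyclic subgroup ⟨a⟩; distinct elements may generate the same one (a cyclic group of order d has φ(d) generators).
Cyclic subgroups by order — order 1: 1; order 2: 3; order 5: 1; order 10: 3.
Total: 8.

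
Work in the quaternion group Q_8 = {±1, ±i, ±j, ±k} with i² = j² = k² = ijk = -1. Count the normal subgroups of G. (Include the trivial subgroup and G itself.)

6

G has 6 subgroups. Checking conjugation-invariance by order — order 1: 1/1 normal; order 2: 1/1 normal; order 4: 3/3 normal; order 8: 1/1 normal.
Total normal subgroups: 6.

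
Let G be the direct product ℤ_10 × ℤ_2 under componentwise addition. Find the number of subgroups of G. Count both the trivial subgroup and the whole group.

10

|G| = 20, so by Lagrange every subgroup order divides 20. Divisors: 1, 2, 4, 5, 10, 20.
Subgroups by order — order 1: 1; order 2: 3; order 4: 1; order 5: 1; order 10: 3; order 20: 1.
Total: 1 + 3 + 1 + 1 + 3 + 1 = 10.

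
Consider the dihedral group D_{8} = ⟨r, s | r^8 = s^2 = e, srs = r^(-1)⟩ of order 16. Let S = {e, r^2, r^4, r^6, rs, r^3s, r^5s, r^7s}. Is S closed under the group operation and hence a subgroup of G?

|S| = 8 divides |G| = 16, consistent with Lagrange.
S contains the identity, every element's inverse is in S, and S is closed under ·: it is a subgroup.

Yes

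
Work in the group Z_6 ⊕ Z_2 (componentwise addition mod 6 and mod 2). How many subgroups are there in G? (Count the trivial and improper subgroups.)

10

|G| = 12, so by Lagrange every subgroup order divides 12. Divisors: 1, 2, 3, 4, 6, 12.
Subgroups by order — order 1: 1; order 2: 3; order 3: 1; order 4: 1; order 6: 3; order 12: 1.
Total: 1 + 3 + 1 + 1 + 3 + 1 = 10.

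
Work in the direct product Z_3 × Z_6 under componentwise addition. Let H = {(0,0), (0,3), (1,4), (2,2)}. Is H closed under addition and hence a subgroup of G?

|H| = 4 does not divide |G| = 18, so by Lagrange H is not a subgroup.

No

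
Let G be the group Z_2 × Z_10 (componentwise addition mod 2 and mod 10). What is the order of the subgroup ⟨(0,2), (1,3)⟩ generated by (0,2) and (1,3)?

|⟨(0,2)⟩| = 5 and |⟨(1,3)⟩| = 10, so |H| is a multiple of lcm(5, 10) = 10 and divides |G| = 20.
Closing under the operation: H = {(0,0), (0,2), (0,4), (0,6), (0,8), (1,1), (1,3), (1,5), (1,7), (1,9)}, so |H| = 10.

10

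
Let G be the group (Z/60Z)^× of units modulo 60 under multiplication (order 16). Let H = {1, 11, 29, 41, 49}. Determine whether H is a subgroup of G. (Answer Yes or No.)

No

|H| = 5 does not divide |G| = 16, so by Lagrange H is not a subgroup.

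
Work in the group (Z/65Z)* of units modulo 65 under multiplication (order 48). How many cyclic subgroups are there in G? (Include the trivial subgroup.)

A cyclic subgroup of order d is generated by each of its φ(d) elements of order d, so the cyclic subgroups of order d number (#elements of order d)/φ(d).
Cyclic subgroups by order — order 1: 1; order 2: 3; order 3: 1; order 4: 6; order 6: 3; order 12: 6.
Total: 20.

20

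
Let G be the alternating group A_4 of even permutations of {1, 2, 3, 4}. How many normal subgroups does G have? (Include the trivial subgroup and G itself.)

G has 10 subgroups. Checking conjugation-invariance by order — order 1: 1/1 normal; order 2: 0/3 normal; order 3: 0/4 normal; order 4: 1/1 normal; order 12: 1/1 normal.
Total normal subgroups: 3.

3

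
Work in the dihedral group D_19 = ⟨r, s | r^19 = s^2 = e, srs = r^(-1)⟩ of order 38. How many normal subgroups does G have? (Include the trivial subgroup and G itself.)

3

G has 22 subgroups. Checking conjugation-invariance by order — order 1: 1/1 normal; order 2: 0/19 normal; order 19: 1/1 normal; order 38: 1/1 normal.
Total normal subgroups: 3.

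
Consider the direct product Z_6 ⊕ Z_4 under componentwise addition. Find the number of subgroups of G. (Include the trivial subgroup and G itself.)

16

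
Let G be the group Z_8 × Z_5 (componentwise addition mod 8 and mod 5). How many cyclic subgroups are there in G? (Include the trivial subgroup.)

Each element a generates a cyclic subgroup ⟨a⟩; distinct elements may generate the same one (a cyclic group of order d has φ(d) generators).
Cyclic subgroups by order — order 1: 1; order 2: 1; order 4: 1; order 5: 1; order 8: 1; order 10: 1; order 20: 1; order 40: 1.
Total: 8.

8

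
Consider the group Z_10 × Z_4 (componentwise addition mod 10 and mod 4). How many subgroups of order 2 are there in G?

3

|G| = 40 and 2 | 40, so subgroups of order 2 are possible by Lagrange.
The subgroups of order 2 are: {(0,0), (0,2)}; {(0,0), (5,0)}; {(0,0), (5,2)}.
So G has 3 subgroups of order 2.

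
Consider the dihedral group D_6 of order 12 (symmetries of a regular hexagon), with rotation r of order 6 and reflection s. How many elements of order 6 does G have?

The elements of order 6 are: r, r^5.
That's 2.

2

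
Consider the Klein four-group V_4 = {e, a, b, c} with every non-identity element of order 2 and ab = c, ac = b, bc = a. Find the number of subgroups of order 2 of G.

3

|G| = 4 and 2 | 4, so subgroups of order 2 are possible by Lagrange.
The subgroups of order 2 are: {e, a}; {e, b}; {e, c}.
So G has 3 subgroups of order 2.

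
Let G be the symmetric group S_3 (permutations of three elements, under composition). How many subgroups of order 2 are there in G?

|G| = 6 and 2 | 6, so subgroups of order 2 are possible by Lagrange.
The subgroups of order 2 are: {e, (1 2)}; {e, (1 3)}; {e, (2 3)}.
So G has 3 subgroups of order 2.

3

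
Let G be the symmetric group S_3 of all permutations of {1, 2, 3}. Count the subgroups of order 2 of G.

|G| = 6 and 2 | 6, so subgroups of order 2 are possible by Lagrange.
The subgroups of order 2 are: {e, (1 2)}; {e, (1 3)}; {e, (2 3)}.
So G has 3 subgroups of order 2.

3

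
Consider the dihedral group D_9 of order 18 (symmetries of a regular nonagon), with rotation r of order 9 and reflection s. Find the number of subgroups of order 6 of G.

3

|G| = 18 and 6 | 18, so subgroups of order 6 are possible by Lagrange.
The subgroups of order 6 are: {e, r^3, r^6, r^2s, r^5s, r^8s}; {e, r^3, r^6, s, r^3s, r^6s}; {e, r^3, r^6, rs, r^4s, r^7s}.
So G has 3 subgroups of order 6.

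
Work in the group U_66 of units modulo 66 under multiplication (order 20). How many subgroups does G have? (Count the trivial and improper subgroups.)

10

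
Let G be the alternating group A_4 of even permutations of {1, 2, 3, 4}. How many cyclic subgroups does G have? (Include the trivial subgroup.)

8

Group the elements of G by the cyclic subgroup they generate; each cyclic subgroup of order d accounts for φ(d) elements.
Cyclic subgroups by order — order 1: 1; order 2: 3; order 3: 4.
Total: 8.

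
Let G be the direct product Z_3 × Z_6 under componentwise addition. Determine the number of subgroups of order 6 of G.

|G| = 18 and 6 | 18, so subgroups of order 6 are possible by Lagrange.
The subgroups of order 6 are: {(0,0), (0,1), (0,2), (0,3), (0,4), (0,5)}; {(0,0), (0,3), (1,0), (1,3), (2,0), (2,3)}; {(0,0), (0,3), (1,1), (1,4), (2,2), (2,5)}; {(0,0), (0,3), (1,2), (1,5), (2,1), (2,4)}.
So G has 4 subgroups of order 6.

4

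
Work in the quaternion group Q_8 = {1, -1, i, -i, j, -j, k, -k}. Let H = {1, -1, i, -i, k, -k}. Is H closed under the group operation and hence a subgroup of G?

No

|H| = 6 does not divide |G| = 8, so by Lagrange H is not a subgroup.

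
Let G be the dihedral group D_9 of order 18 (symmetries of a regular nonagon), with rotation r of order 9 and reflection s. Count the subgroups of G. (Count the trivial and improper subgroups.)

16

|G| = 18, so by Lagrange every subgroup order divides 18. Divisors: 1, 2, 3, 6, 9, 18.
Subgroups by order — order 1: 1; order 2: 9; order 3: 1; order 6: 3; order 9: 1; order 18: 1.
Total: 1 + 9 + 1 + 3 + 1 + 1 = 16.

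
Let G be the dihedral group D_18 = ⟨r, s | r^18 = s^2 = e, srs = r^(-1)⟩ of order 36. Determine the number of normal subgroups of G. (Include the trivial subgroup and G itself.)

9

G has 45 subgroups. Checking conjugation-invariance by order — order 1: 1/1 normal; order 2: 1/19 normal; order 3: 1/1 normal; order 4: 0/9 normal; order 6: 1/7 normal; order 9: 1/1 normal; order 12: 0/3 normal; order 18: 3/3 normal; order 36: 1/1 normal.
Total normal subgroups: 9.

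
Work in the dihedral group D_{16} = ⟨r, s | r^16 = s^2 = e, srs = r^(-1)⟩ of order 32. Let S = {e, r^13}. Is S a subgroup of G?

r^13 ∈ S but its inverse r^3 ∉ S, so S is not a subgroup.

No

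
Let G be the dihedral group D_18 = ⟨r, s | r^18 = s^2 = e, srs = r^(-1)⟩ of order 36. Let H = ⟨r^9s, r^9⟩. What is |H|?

|⟨r^9s⟩| = 2 and |⟨r^9⟩| = 2, so |H| is a multiple of lcm(2, 2) = 2 and divides |G| = 36.
Closing under the operation: H = {e, r^9, s, r^9s}, so |H| = 4.

4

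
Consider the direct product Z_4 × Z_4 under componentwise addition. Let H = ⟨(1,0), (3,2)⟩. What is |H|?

|⟨(1,0)⟩| = 4 and |⟨(3,2)⟩| = 4, so |H| is a multiple of lcm(4, 4) = 4 and divides |G| = 16.
Closing under the operation: H = {(0,0), (0,2), (1,0), (1,2), (2,0), (2,2), (3,0), (3,2)}, so |H| = 8.

8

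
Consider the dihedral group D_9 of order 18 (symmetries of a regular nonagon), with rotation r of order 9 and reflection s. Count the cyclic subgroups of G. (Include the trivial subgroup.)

12

A cyclic subgroup of order d is generated by each of its φ(d) elements of order d, so the cyclic subgroups of order d number (#elements of order d)/φ(d).
Cyclic subgroups by order — order 1: 1; order 2: 9; order 3: 1; order 9: 1.
Total: 12.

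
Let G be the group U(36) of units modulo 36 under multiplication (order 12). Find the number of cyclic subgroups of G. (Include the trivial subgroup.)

8

A cyclic subgroup of order d is generated by each of its φ(d) elements of order d, so the cyclic subgroups of order d number (#elements of order d)/φ(d).
Cyclic subgroups by order — order 1: 1; order 2: 3; order 3: 1; order 6: 3.
Total: 8.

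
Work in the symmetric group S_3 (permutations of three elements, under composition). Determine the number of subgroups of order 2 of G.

3

|G| = 6 and 2 | 6, so subgroups of order 2 are possible by Lagrange.
The subgroups of order 2 are: {e, (1 2)}; {e, (1 3)}; {e, (2 3)}.
So G has 3 subgroups of order 2.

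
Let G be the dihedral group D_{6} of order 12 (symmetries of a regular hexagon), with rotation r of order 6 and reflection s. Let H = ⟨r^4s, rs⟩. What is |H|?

4

|⟨r^4s⟩| = 2 and |⟨rs⟩| = 2, so |H| is a multiple of lcm(2, 2) = 2 and divides |G| = 12.
Closing under the operation: H = {e, r^3, rs, r^4s}, so |H| = 4.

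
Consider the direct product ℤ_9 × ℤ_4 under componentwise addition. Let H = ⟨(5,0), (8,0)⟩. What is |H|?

9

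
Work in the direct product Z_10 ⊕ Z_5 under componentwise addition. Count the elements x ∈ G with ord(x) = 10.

An element (a,b) has order lcm(ord(a), ord(b)); count pairs with lcm equal to 10.
Enumerating gives 24 such elements.

24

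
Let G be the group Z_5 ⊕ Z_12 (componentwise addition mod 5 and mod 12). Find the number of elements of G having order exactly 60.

16

An element (a,b) has order lcm(ord(a), ord(b)); count pairs with lcm equal to 60.
Enumerating gives 16 such elements.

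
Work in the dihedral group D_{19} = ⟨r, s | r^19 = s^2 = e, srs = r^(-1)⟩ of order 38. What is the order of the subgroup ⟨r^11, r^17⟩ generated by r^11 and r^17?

19

|⟨r^11⟩| = 19 and |⟨r^17⟩| = 19, so |H| is a multiple of lcm(19, 19) = 19 and divides |G| = 38.
Closing under the operation: H = {e, r, r^2, r^3, r^4, r^5, r^6, r^7, r^8, r^9, r^10, r^11, r^12, r^13, r^14, r^15, r^16, r^17, r^18}, so |H| = 19.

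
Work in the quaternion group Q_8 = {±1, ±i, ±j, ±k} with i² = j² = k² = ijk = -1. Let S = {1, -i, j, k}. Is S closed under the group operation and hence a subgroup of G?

j ∈ S but its inverse -j ∉ S, so S is not a subgroup.

No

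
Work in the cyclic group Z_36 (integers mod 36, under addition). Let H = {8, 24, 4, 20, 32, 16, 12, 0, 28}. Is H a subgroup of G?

Yes

|H| = 9 divides |G| = 36, consistent with Lagrange.
H contains the identity, every element's inverse is in H, and H is closed under +: it is a subgroup.
In fact H = ⟨32⟩.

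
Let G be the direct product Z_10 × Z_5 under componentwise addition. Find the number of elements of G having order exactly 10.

24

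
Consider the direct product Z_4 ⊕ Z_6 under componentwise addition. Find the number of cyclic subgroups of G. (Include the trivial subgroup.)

Each element a generates a cyclic subgroup ⟨a⟩; distinct elements may generate the same one (a cyclic group of order d has φ(d) generators).
Cyclic subgroups by order — order 1: 1; order 2: 3; order 3: 1; order 4: 2; order 6: 3; order 12: 2.
Total: 12.

12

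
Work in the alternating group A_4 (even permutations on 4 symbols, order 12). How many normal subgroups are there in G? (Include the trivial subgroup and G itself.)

3

G has 10 subgroups. Checking conjugation-invariance by order — order 1: 1/1 normal; order 2: 0/3 normal; order 3: 0/4 normal; order 4: 1/1 normal; order 12: 1/1 normal.
Total normal subgroups: 3.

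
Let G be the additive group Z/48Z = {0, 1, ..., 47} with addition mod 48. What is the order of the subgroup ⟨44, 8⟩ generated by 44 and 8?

12

|⟨44⟩| = 12 and |⟨8⟩| = 6, so |H| is a multiple of lcm(12, 6) = 12 and divides |G| = 48.
Closing under the operation: H = {0, 4, 8, 12, 16, 20, 24, 28, 32, 36, 40, 44}, so |H| = 12.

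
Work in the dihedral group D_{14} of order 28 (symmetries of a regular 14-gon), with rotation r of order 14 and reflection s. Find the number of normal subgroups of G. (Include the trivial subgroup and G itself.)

7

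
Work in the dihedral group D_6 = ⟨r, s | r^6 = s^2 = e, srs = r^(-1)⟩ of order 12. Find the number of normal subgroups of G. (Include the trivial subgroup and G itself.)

7

G has 16 subgroups. Checking conjugation-invariance by order — order 1: 1/1 normal; order 2: 1/7 normal; order 3: 1/1 normal; order 4: 0/3 normal; order 6: 3/3 normal; order 12: 1/1 normal.
Total normal subgroups: 7.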